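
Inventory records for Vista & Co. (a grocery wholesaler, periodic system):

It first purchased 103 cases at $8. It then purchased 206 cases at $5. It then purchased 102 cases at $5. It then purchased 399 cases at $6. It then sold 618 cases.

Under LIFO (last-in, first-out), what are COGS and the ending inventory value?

Sale 1 (618) [LIFO — newest first]: 399 @ $6 + 102 @ $5 + 117 @ $5 = $3,489
Ending inventory: 103 @ $8 + 89 @ $5 = $1,269

COGS = $3,489; ending inventory = $1,269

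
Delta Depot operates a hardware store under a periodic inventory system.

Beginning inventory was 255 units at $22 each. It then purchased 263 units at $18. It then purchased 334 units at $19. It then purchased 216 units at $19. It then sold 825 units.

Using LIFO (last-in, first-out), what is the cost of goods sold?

COGS = $15,448

Sale 1 (825) [LIFO — newest first]: 216 @ $19 + 334 @ $19 + 263 @ $18 + 12 @ $22 = $15,448
Ending inventory: 243 @ $22 = $5,346
Check: goods available $20,794 = COGS $15,448 + ending $5,346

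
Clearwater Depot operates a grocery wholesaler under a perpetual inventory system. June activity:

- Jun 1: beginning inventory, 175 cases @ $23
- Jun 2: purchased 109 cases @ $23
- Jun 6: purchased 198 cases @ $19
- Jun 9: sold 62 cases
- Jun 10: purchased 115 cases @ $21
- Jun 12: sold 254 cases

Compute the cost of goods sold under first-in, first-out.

Jun 9, 62 sold [FIFO — oldest first]: 62 @ $23 = $1,426
Jun 12, 254 sold [FIFO — oldest first]: 113 @ $23 + 109 @ $23 + 32 @ $19 = $5,714
Total COGS = $1,426 + $5,714 = $7,140
Ending inventory: 166 @ $19 + 115 @ $21 = $5,569

COGS = $7,140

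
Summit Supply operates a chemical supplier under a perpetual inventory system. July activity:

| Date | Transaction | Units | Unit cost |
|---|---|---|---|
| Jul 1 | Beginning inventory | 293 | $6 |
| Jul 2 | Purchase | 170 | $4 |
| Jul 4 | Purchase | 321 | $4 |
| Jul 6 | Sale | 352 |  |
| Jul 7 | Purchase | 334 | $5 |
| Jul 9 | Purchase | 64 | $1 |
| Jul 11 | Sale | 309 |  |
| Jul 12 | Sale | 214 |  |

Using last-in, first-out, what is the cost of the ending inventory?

Ending inventory = $1,814

Jul 6, 352 sold [LIFO — newest first]: 321 @ $4 + 31 @ $4 = $1,408
Jul 11, 309 sold [LIFO — newest first]: 64 @ $1 + 245 @ $5 = $1,289
Jul 12, 214 sold [LIFO — newest first]: 89 @ $5 + 125 @ $4 = $945
Total COGS = $1,408 + $1,289 + $945 = $3,642
Ending inventory: 293 @ $6 + 14 @ $4 = $1,814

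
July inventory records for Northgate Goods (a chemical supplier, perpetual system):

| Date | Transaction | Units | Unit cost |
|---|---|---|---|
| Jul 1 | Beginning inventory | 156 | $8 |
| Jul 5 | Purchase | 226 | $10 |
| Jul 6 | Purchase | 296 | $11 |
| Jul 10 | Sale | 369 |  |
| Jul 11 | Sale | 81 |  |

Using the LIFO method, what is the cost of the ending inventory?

Jul 10, 369 sold [LIFO — newest first]: 296 @ $11 + 73 @ $10 = $3,986
Jul 11, 81 sold [LIFO — newest first]: 81 @ $10 = $810
Total COGS = $3,986 + $810 = $4,796
Ending inventory: 156 @ $8 + 72 @ $10 = $1,968
Check: goods available $6,764 = COGS $4,796 + ending $1,968

Ending inventory = $1,968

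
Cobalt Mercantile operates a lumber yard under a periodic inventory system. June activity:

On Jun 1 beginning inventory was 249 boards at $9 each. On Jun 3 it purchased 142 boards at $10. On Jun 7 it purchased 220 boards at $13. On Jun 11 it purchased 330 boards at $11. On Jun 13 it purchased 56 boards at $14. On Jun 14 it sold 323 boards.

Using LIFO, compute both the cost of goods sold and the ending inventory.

Jun 14, 323 sold [LIFO — newest first]: 56 @ $14 + 267 @ $11 = $3,721
Ending inventory: 249 @ $9 + 142 @ $10 + 220 @ $13 + 63 @ $11 = $7,214
Check: goods available $10,935 = COGS $3,721 + ending $7,214

COGS = $3,721; ending inventory = $7,214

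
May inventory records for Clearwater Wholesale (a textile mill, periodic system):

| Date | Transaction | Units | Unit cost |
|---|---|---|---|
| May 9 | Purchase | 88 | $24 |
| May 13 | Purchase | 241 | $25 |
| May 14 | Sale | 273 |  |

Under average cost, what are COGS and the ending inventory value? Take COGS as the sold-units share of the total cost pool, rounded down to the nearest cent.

May 14, sell 273: 273/329 × $8,137.00 → $6,751.97
Ending inventory (cost pool remaining) = $1,385.03
Check: goods available $8,137.00 = COGS $6,751.97 + ending $1,385.03

COGS = $6,751.97; ending inventory = $1,385.03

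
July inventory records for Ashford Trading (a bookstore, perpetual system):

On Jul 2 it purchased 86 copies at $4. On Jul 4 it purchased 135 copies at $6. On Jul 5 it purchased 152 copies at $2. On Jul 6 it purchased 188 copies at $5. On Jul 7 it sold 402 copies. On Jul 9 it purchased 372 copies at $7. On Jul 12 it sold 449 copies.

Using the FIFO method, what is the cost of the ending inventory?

Ending inventory = $574

Jul 7, 402 sold [FIFO — oldest first]: 86 @ $4 + 135 @ $6 + 152 @ $2 + 29 @ $5 = $1,603
Jul 12, 449 sold [FIFO — oldest first]: 159 @ $5 + 290 @ $7 = $2,825
Total COGS = $1,603 + $2,825 = $4,428
Ending inventory: 82 @ $7 = $574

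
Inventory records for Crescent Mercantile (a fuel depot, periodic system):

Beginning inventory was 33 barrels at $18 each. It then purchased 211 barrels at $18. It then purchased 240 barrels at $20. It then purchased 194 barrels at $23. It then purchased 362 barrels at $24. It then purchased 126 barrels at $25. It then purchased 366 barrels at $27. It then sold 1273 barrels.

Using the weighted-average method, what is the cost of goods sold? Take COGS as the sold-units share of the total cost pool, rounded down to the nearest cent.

Sale 1, sell 1273: 1273/1532 × $35,374.00 → $29,393.66
Ending inventory (cost pool remaining) = $5,980.34

COGS = $29,393.66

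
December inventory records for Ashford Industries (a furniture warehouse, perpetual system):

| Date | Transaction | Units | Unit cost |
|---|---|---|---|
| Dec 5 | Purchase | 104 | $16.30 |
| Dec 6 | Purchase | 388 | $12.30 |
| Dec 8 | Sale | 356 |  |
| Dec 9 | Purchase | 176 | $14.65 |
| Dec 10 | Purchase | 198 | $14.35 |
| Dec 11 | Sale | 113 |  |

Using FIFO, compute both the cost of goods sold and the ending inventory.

Dec 8, 356 sold [FIFO — oldest first]: 104 @ $16.30 + 252 @ $12.30 = $4,794.80
Dec 11, 113 sold [FIFO — oldest first]: 113 @ $12.30 = $1,389.90
Total COGS = $4,794.80 + $1,389.90 = $6,184.70
Ending inventory: 23 @ $12.30 + 176 @ $14.65 + 198 @ $14.35 = $5,702.60
Check: goods available $11,887.30 = COGS $6,184.70 + ending $5,702.60

COGS = $6,184.70; ending inventory = $5,702.60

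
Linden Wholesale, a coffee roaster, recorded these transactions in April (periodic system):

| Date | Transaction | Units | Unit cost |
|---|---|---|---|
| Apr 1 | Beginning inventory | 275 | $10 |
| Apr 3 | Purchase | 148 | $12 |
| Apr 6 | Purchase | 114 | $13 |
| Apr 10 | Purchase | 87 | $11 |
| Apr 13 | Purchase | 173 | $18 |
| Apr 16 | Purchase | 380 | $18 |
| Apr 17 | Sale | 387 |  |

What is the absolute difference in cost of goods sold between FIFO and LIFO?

$2,872

FIFO COGS: 275 @ $10 + 112 @ $12 = $4,094
LIFO COGS: 380 @ $18 + 7 @ $18 = $6,966
Difference = |$4,094 − $6,966| = $2,872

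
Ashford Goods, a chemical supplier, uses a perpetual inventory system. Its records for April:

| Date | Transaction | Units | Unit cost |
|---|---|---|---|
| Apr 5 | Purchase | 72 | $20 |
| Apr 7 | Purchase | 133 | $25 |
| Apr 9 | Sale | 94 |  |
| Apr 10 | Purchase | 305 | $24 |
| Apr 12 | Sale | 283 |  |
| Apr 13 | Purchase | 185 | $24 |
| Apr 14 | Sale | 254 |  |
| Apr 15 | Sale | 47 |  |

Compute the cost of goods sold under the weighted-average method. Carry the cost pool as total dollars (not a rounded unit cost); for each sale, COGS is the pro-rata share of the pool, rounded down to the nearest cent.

COGS = $16,118.43

After Apr 5: 72 on hand, pool $1,440.00 (≈ $20.0000 each)
After Apr 7: 205 on hand, pool $4,765.00 (≈ $23.2439 each)
Apr 9, sell 94: 94/205 × $4,765.00 → $2,184.92
After Apr 10: 416 on hand, pool $9,900.08 (≈ $23.7983 each)
Apr 12, sell 283: 283/416 × $9,900.08 → $6,734.91
After Apr 13: 318 on hand, pool $7,605.17 (≈ $23.9156 each)
Apr 14, sell 254: 254/318 × $7,605.17 → $6,074.56
Apr 15, sell 47: 47/64 × $1,530.61 → $1,124.04
Total COGS = $2,184.92 + $6,734.91 + $6,074.56 + $1,124.04 = $16,118.43
Ending inventory (cost pool remaining) = $406.57
Check: goods available $16,525.00 = COGS $16,118.43 + ending $406.57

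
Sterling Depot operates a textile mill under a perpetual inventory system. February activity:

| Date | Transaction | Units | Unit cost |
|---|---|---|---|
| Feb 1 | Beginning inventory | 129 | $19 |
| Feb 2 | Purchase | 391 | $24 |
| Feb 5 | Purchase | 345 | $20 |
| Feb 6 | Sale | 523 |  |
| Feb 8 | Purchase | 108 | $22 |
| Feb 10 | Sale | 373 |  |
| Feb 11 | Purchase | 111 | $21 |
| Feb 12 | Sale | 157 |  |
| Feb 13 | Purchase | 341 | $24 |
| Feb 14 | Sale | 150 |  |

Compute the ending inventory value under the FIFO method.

Ending inventory = $5,328

Feb 6, 523 sold [FIFO — oldest first]: 129 @ $19 + 391 @ $24 + 3 @ $20 = $11,895
Feb 10, 373 sold [FIFO — oldest first]: 342 @ $20 + 31 @ $22 = $7,522
Feb 12, 157 sold [FIFO — oldest first]: 77 @ $22 + 80 @ $21 = $3,374
Feb 14, 150 sold [FIFO — oldest first]: 31 @ $21 + 119 @ $24 = $3,507
Total COGS = $11,895 + $7,522 + $3,374 + $3,507 = $26,298
Ending inventory: 222 @ $24 = $5,328
Check: goods available $31,626 = COGS $26,298 + ending $5,328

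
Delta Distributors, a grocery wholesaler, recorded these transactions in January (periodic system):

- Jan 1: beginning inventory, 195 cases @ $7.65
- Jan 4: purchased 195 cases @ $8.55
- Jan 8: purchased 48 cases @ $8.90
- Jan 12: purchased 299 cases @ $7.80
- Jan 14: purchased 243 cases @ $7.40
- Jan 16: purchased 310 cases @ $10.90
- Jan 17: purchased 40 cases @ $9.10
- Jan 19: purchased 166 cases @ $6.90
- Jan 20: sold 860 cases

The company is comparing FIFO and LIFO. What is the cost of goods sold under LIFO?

FIFO COGS: 195 @ $7.65 + 195 @ $8.55 + 48 @ $8.90 + 299 @ $7.80 + 123 @ $7.40 = $6,828.60
LIFO COGS: 166 @ $6.90 + 40 @ $9.10 + 310 @ $10.90 + 243 @ $7.40 + 101 @ $7.80 = $7,474.40

COGS = $7,474.40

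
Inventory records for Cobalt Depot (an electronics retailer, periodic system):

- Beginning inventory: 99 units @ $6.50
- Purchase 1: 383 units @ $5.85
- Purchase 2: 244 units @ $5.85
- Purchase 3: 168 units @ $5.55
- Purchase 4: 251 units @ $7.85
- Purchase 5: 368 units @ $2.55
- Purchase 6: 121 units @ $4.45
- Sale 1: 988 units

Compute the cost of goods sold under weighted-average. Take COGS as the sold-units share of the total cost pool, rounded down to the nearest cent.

COGS = $5,255.05

Sale 1, sell 988: 988/1634 × $8,691.05 → $5,255.05
Ending inventory (cost pool remaining) = $3,436.00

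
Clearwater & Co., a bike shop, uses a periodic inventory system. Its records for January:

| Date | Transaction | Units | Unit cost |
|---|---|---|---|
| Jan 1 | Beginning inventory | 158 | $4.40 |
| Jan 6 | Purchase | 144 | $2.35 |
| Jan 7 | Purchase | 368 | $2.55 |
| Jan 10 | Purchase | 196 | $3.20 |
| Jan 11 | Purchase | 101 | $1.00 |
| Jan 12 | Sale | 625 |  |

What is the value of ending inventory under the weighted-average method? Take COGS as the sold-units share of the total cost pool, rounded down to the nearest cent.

Ending inventory = $954.99

Jan 12, sell 625: 625/967 × $2,700.20 → $1,745.21
Ending inventory (cost pool remaining) = $954.99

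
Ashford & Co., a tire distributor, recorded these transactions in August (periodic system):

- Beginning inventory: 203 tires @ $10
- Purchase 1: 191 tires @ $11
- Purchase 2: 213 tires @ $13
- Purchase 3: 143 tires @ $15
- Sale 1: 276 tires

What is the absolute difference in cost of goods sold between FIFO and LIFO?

FIFO COGS: 203 @ $10 + 73 @ $11 = $2,833
LIFO COGS: 143 @ $15 + 133 @ $13 = $3,874
Difference = |$2,833 − $3,874| = $1,041

$1,041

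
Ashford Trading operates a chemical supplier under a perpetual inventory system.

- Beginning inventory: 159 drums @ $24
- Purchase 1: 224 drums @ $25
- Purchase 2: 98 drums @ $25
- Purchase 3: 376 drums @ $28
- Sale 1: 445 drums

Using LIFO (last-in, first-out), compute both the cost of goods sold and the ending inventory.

COGS = $12,253; ending inventory = $10,141

Sale 1 (445) [LIFO — newest first]: 376 @ $28 + 69 @ $25 = $12,253
Ending inventory: 159 @ $24 + 224 @ $25 + 29 @ $25 = $10,141
Check: goods available $22,394 = COGS $12,253 + ending $10,141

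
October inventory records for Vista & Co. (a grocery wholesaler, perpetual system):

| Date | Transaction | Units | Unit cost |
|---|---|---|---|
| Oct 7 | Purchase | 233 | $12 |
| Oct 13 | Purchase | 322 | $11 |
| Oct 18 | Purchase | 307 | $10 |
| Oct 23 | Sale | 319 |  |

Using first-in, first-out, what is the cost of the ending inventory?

Oct 23, 319 sold [FIFO — oldest first]: 233 @ $12 + 86 @ $11 = $3,742
Ending inventory: 236 @ $11 + 307 @ $10 = $5,666
Check: goods available $9,408 = COGS $3,742 + ending $5,666

Ending inventory = $5,666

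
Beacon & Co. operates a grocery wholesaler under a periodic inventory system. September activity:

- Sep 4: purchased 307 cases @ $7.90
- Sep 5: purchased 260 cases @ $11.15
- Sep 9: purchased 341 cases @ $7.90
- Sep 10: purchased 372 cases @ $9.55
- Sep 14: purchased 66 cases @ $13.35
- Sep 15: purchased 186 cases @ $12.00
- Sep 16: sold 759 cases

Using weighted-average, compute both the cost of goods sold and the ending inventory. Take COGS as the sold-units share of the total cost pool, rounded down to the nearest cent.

Sep 16, sell 759: 759/1532 × $14,683.90 → $7,274.85
Ending inventory (cost pool remaining) = $7,409.05
Check: goods available $14,683.90 = COGS $7,274.85 + ending $7,409.05

COGS = $7,274.85; ending inventory = $7,409.05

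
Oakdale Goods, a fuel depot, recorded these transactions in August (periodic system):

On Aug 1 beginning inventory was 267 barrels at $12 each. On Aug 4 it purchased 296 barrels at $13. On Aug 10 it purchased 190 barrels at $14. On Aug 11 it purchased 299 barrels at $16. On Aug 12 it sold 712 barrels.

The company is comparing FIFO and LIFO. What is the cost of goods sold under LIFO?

FIFO COGS: 267 @ $12 + 296 @ $13 + 149 @ $14 = $9,138
LIFO COGS: 299 @ $16 + 190 @ $14 + 223 @ $13 = $10,343

COGS = $10,343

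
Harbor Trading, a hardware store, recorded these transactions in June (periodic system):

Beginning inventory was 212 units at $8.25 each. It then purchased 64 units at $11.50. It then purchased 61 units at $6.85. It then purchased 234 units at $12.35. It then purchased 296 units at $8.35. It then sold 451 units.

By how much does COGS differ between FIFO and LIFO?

$75.10

FIFO COGS: 212 @ $8.25 + 64 @ $11.50 + 61 @ $6.85 + 114 @ $12.35 = $4,310.75
LIFO COGS: 296 @ $8.35 + 155 @ $12.35 = $4,385.85
Difference = |$4,310.75 − $4,385.85| = $75.10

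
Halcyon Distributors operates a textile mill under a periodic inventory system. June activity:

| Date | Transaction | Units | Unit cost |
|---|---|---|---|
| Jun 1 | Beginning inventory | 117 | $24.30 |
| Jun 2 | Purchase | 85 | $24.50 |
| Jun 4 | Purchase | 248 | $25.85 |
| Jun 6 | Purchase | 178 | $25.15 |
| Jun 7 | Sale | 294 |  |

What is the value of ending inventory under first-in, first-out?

Ending inventory = $8,509.30

Jun 7, 294 sold [FIFO — oldest first]: 117 @ $24.30 + 85 @ $24.50 + 92 @ $25.85 = $7,303.80
Ending inventory: 156 @ $25.85 + 178 @ $25.15 = $8,509.30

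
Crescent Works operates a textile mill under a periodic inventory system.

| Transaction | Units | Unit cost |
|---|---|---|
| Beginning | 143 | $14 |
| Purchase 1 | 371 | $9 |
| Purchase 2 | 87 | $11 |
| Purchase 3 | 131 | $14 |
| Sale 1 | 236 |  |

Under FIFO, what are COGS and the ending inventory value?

COGS = $2,839; ending inventory = $5,293

Sale 1 (236) [FIFO — oldest first]: 143 @ $14 + 93 @ $9 = $2,839
Ending inventory: 278 @ $9 + 87 @ $11 + 131 @ $14 = $5,293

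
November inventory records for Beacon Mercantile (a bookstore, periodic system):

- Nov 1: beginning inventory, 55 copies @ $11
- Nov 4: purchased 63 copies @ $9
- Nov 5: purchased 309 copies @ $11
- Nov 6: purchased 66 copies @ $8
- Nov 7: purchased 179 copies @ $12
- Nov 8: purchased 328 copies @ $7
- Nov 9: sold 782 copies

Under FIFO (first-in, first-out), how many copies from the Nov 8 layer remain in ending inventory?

Nov 9, 782 sold [FIFO — oldest first]: 55 @ $11 + 63 @ $9 + 309 @ $11 + 66 @ $8 + 179 @ $12 + 110 @ $7 = $8,017
Ending inventory: 218 @ $7 = $1,526
Check: goods available $9,543 = COGS $8,017 + ending $1,526

218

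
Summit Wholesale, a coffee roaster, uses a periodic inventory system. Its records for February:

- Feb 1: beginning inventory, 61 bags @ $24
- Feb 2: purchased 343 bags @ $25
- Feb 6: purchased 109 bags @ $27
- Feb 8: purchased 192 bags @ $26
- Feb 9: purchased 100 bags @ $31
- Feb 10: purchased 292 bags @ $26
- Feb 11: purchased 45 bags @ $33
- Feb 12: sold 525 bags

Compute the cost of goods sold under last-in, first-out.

Feb 12, 525 sold [LIFO — newest first]: 45 @ $33 + 292 @ $26 + 100 @ $31 + 88 @ $26 = $14,465
Ending inventory: 61 @ $24 + 343 @ $25 + 109 @ $27 + 104 @ $26 = $15,686

COGS = $14,465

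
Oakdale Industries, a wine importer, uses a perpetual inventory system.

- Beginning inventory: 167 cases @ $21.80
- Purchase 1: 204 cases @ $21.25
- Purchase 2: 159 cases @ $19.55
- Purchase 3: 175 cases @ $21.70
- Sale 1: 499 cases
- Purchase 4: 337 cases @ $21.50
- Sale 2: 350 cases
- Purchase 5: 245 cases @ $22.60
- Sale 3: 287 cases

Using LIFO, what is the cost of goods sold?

Sale 1 (499) [LIFO — newest first]: 175 @ $21.70 + 159 @ $19.55 + 165 @ $21.25 = $10,412.20
Sale 2 (350) [LIFO — newest first]: 337 @ $21.50 + 13 @ $21.25 = $7,521.75
Sale 3 (287) [LIFO — newest first]: 245 @ $22.60 + 26 @ $21.25 + 16 @ $21.80 = $6,438.30
Total COGS = $10,412.20 + $7,521.75 + $6,438.30 = $24,372.25
Ending inventory: 151 @ $21.80 = $3,291.80

COGS = $24,372.25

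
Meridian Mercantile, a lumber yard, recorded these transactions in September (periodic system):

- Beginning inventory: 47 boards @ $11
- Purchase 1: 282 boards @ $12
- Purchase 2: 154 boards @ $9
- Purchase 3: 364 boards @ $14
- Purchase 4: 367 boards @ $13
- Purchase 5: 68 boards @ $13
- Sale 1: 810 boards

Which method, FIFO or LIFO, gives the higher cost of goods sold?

FIFO COGS: 47 @ $11 + 282 @ $12 + 154 @ $9 + 327 @ $14 = $9,865
LIFO COGS: 68 @ $13 + 367 @ $13 + 364 @ $14 + 11 @ $9 = $10,850

LIFO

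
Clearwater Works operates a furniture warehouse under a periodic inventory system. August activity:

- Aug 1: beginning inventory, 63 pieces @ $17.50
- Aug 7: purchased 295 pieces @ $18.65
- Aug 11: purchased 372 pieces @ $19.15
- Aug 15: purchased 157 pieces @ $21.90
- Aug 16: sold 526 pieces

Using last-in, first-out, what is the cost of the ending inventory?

Aug 16, 526 sold [LIFO — newest first]: 157 @ $21.90 + 369 @ $19.15 = $10,504.65
Ending inventory: 63 @ $17.50 + 295 @ $18.65 + 3 @ $19.15 = $6,661.70

Ending inventory = $6,661.70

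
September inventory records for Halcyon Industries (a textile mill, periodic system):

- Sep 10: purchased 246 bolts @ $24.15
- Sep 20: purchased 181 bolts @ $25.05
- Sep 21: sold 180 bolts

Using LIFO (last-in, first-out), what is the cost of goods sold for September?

COGS = $4,509.00

Sep 21, 180 sold [LIFO — newest first]: 180 @ $25.05 = $4,509.00
Ending inventory: 246 @ $24.15 + 1 @ $25.05 = $5,965.95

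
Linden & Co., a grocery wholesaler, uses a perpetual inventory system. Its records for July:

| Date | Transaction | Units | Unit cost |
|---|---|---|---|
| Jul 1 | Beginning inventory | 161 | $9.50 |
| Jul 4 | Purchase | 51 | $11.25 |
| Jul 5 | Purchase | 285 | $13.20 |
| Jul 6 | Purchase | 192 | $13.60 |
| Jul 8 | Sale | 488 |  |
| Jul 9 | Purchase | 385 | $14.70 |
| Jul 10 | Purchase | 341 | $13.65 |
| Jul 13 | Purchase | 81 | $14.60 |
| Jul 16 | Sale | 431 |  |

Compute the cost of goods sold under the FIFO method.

Jul 8, 488 sold [FIFO — oldest first]: 161 @ $9.50 + 51 @ $11.25 + 276 @ $13.20 = $5,746.45
Jul 16, 431 sold [FIFO — oldest first]: 9 @ $13.20 + 192 @ $13.60 + 230 @ $14.70 = $6,111.00
Total COGS = $5,746.45 + $6,111.00 = $11,857.45
Ending inventory: 155 @ $14.70 + 341 @ $13.65 + 81 @ $14.60 = $8,115.75

COGS = $11,857.45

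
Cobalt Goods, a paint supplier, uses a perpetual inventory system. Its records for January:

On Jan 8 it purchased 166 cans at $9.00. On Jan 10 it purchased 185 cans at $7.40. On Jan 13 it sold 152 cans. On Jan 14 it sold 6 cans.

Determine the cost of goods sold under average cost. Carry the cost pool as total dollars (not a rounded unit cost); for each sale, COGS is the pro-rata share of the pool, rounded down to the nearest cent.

COGS = $1,288.75

After Jan 8: 166 on hand, pool $1,494.00 (≈ $9.0000 each)
After Jan 10: 351 on hand, pool $2,863.00 (≈ $8.1567 each)
Jan 13, sell 152: 152/351 × $2,863.00 → $1,239.81
Jan 14, sell 6: 6/199 × $1,623.19 → $48.94
Total COGS = $1,239.81 + $48.94 = $1,288.75
Ending inventory (cost pool remaining) = $1,574.25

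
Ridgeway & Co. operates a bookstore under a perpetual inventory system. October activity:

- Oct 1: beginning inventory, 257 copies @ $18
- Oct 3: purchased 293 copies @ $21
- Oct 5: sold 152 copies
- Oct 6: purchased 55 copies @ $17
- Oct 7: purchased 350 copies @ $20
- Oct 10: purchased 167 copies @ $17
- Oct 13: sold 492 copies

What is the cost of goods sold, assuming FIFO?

Oct 5, 152 sold [FIFO — oldest first]: 152 @ $18 = $2,736
Oct 13, 492 sold [FIFO — oldest first]: 105 @ $18 + 293 @ $21 + 55 @ $17 + 39 @ $20 = $9,758
Total COGS = $2,736 + $9,758 = $12,494
Ending inventory: 311 @ $20 + 167 @ $17 = $9,059
Check: goods available $21,553 = COGS $12,494 + ending $9,059

COGS = $12,494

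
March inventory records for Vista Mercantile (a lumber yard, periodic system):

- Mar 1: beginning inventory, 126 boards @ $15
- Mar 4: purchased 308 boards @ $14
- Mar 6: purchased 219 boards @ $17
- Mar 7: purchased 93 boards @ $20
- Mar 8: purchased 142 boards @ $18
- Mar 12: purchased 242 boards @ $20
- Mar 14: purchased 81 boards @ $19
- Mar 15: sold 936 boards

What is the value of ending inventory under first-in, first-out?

Mar 15, 936 sold [FIFO — oldest first]: 126 @ $15 + 308 @ $14 + 219 @ $17 + 93 @ $20 + 142 @ $18 + 48 @ $20 = $15,301
Ending inventory: 194 @ $20 + 81 @ $19 = $5,419

Ending inventory = $5,419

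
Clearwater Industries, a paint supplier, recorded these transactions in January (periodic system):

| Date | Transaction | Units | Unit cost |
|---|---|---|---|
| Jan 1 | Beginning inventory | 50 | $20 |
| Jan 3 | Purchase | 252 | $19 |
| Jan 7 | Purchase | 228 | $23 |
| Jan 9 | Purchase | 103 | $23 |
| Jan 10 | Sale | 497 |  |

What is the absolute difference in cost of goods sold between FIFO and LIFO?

FIFO COGS: 50 @ $20 + 252 @ $19 + 195 @ $23 = $10,273
LIFO COGS: 103 @ $23 + 228 @ $23 + 166 @ $19 = $10,767
Difference = |$10,273 − $10,767| = $494

$494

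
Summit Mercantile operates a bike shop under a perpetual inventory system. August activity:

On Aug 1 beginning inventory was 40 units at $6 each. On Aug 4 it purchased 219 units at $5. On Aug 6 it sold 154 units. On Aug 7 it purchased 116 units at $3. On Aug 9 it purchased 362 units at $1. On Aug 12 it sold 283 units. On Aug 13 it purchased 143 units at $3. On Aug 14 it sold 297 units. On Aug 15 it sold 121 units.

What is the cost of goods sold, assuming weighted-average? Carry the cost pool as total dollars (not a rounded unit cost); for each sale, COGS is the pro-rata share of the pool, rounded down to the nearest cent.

After Aug 1: 40 on hand, pool $240.00 (≈ $6.0000 each)
After Aug 4: 259 on hand, pool $1,335.00 (≈ $5.1544 each)
Aug 6, sell 154: 154/259 × $1,335.00 → $793.78
After Aug 7: 221 on hand, pool $889.22 (≈ $4.0236 each)
After Aug 9: 583 on hand, pool $1,251.22 (≈ $2.1462 each)
Aug 12, sell 283: 283/583 × $1,251.22 → $607.36
After Aug 13: 443 on hand, pool $1,072.86 (≈ $2.4218 each)
Aug 14, sell 297: 297/443 × $1,072.86 → $719.27
Aug 15, sell 121: 121/146 × $353.59 → $293.04
Total COGS = $793.78 + $607.36 + $719.27 + $293.04 = $2,413.45
Ending inventory (cost pool remaining) = $60.55

COGS = $2,413.45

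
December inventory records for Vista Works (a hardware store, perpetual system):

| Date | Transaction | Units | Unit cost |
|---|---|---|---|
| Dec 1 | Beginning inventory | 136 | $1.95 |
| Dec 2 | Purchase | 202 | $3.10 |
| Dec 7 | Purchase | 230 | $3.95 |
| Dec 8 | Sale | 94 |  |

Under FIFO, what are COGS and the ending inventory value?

COGS = $183.30; ending inventory = $1,616.60

Dec 8, 94 sold [FIFO — oldest first]: 94 @ $1.95 = $183.30
Ending inventory: 42 @ $1.95 + 202 @ $3.10 + 230 @ $3.95 = $1,616.60
Check: goods available $1,799.90 = COGS $183.30 + ending $1,616.60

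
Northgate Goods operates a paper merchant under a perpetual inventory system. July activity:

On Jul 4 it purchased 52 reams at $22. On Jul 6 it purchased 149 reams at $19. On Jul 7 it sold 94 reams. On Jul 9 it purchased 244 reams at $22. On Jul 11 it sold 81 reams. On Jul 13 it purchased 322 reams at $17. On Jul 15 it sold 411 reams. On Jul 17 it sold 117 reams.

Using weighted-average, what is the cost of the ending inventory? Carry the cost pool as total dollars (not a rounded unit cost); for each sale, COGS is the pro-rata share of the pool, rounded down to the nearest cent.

Ending inventory = $1,214.17

After Jul 4: 52 on hand, pool $1,144.00 (≈ $22.0000 each)
After Jul 6: 201 on hand, pool $3,975.00 (≈ $19.7761 each)
Jul 7, sell 94: 94/201 × $3,975.00 → $1,858.95
After Jul 9: 351 on hand, pool $7,484.05 (≈ $21.3221 each)
Jul 11, sell 81: 81/351 × $7,484.05 → $1,727.08
After Jul 13: 592 on hand, pool $11,230.97 (≈ $18.9712 each)
Jul 15, sell 411: 411/592 × $11,230.97 → $7,797.17
Jul 17, sell 117: 117/181 × $3,433.80 → $2,219.63
Total COGS = $1,858.95 + $1,727.08 + $7,797.17 + $2,219.63 = $13,602.83
Ending inventory (cost pool remaining) = $1,214.17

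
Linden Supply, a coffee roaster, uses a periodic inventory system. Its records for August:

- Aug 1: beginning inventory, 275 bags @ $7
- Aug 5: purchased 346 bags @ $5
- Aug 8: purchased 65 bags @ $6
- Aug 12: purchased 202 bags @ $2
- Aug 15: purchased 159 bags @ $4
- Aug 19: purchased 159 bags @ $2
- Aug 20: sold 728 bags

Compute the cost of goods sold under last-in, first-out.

COGS = $2,463

Aug 20, 728 sold [LIFO — newest first]: 159 @ $2 + 159 @ $4 + 202 @ $2 + 65 @ $6 + 143 @ $5 = $2,463
Ending inventory: 275 @ $7 + 203 @ $5 = $2,940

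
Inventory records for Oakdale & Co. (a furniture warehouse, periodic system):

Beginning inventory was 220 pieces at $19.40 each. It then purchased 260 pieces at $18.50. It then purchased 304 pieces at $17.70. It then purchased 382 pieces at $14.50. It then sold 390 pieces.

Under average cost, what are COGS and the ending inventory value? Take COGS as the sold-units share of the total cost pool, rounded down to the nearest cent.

COGS = $6,688.80; ending inventory = $13,309.00

Sale 1, sell 390: 390/1166 × $19,997.80 → $6,688.80
Ending inventory (cost pool remaining) = $13,309.00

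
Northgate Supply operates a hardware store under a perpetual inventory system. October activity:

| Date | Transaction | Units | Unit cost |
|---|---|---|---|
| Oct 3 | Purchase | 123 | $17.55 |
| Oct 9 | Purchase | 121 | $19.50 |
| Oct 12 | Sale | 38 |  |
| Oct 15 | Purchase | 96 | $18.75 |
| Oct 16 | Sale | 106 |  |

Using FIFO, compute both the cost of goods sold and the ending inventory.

Oct 12, 38 sold [FIFO — oldest first]: 38 @ $17.55 = $666.90
Oct 16, 106 sold [FIFO — oldest first]: 85 @ $17.55 + 21 @ $19.50 = $1,901.25
Total COGS = $666.90 + $1,901.25 = $2,568.15
Ending inventory: 100 @ $19.50 + 96 @ $18.75 = $3,750.00

COGS = $2,568.15; ending inventory = $3,750.00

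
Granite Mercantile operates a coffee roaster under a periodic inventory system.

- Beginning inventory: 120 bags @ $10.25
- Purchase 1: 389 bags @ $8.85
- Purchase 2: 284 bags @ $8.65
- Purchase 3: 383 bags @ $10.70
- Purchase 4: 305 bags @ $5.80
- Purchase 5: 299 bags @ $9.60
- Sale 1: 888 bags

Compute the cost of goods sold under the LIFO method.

Sale 1 (888) [LIFO — newest first]: 299 @ $9.60 + 305 @ $5.80 + 284 @ $10.70 = $7,678.20
Ending inventory: 120 @ $10.25 + 389 @ $8.85 + 284 @ $8.65 + 99 @ $10.70 = $8,188.55

COGS = $7,678.20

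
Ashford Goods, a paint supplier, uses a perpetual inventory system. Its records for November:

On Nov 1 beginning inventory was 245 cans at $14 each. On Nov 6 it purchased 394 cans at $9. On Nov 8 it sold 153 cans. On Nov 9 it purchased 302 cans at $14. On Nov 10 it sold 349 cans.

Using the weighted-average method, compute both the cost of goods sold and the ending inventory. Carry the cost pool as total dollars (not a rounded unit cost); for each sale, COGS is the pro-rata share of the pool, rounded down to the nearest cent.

After Nov 1: 245 on hand, pool $3,430.00 (≈ $14.0000 each)
After Nov 6: 639 on hand, pool $6,976.00 (≈ $10.9171 each)
Nov 8, sell 153: 153/639 × $6,976.00 → $1,670.30
After Nov 9: 788 on hand, pool $9,533.70 (≈ $12.0986 each)
Nov 10, sell 349: 349/788 × $9,533.70 → $4,222.41
Total COGS = $1,670.30 + $4,222.41 = $5,892.71
Ending inventory (cost pool remaining) = $5,311.29

COGS = $5,892.71; ending inventory = $5,311.29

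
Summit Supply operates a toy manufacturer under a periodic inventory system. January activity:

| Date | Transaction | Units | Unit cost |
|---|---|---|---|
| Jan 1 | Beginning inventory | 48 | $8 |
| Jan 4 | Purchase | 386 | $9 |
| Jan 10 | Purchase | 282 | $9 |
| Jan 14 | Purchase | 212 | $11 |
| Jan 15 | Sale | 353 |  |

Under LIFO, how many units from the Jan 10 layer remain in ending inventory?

141

Jan 15, 353 sold [LIFO — newest first]: 212 @ $11 + 141 @ $9 = $3,601
Ending inventory: 48 @ $8 + 386 @ $9 + 141 @ $9 = $5,127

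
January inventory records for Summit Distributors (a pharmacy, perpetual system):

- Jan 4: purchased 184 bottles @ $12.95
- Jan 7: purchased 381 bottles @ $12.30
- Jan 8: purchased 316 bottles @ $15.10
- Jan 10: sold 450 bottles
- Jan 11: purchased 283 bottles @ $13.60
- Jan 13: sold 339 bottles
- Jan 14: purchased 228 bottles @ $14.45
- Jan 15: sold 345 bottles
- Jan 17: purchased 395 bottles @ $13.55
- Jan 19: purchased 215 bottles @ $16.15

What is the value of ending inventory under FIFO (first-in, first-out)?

Jan 10, 450 sold [FIFO — oldest first]: 184 @ $12.95 + 266 @ $12.30 = $5,654.60
Jan 13, 339 sold [FIFO — oldest first]: 115 @ $12.30 + 224 @ $15.10 = $4,796.90
Jan 15, 345 sold [FIFO — oldest first]: 92 @ $15.10 + 253 @ $13.60 = $4,830.00
Total COGS = $5,654.60 + $4,796.90 + $4,830.00 = $15,281.50
Ending inventory: 30 @ $13.60 + 228 @ $14.45 + 395 @ $13.55 + 215 @ $16.15 = $12,527.10
Check: goods available $27,808.60 = COGS $15,281.50 + ending $12,527.10

Ending inventory = $12,527.10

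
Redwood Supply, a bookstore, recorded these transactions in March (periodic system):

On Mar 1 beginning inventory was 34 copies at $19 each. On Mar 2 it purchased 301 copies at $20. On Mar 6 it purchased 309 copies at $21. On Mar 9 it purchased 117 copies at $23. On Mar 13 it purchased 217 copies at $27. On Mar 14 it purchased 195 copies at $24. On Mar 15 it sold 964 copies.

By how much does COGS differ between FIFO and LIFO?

FIFO COGS: 34 @ $19 + 301 @ $20 + 309 @ $21 + 117 @ $23 + 203 @ $27 = $21,327
LIFO COGS: 195 @ $24 + 217 @ $27 + 117 @ $23 + 309 @ $21 + 126 @ $20 = $22,239
Difference = |$21,327 − $22,239| = $912

$912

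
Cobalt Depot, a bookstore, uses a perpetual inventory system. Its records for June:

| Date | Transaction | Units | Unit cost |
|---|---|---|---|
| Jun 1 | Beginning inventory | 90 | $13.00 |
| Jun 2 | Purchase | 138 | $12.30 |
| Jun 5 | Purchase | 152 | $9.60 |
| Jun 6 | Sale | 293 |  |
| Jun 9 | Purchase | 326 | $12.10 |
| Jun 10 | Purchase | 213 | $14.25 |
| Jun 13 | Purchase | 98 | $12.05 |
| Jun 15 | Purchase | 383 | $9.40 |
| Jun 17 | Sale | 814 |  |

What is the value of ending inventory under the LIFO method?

Ending inventory = $3,623.60

Jun 6, 293 sold [LIFO — newest first]: 152 @ $9.60 + 138 @ $12.30 + 3 @ $13.00 = $3,195.60
Jun 17, 814 sold [LIFO — newest first]: 383 @ $9.40 + 98 @ $12.05 + 213 @ $14.25 + 120 @ $12.10 = $9,268.35
Total COGS = $3,195.60 + $9,268.35 = $12,463.95
Ending inventory: 87 @ $13.00 + 206 @ $12.10 = $3,623.60
Check: goods available $16,087.55 = COGS $12,463.95 + ending $3,623.60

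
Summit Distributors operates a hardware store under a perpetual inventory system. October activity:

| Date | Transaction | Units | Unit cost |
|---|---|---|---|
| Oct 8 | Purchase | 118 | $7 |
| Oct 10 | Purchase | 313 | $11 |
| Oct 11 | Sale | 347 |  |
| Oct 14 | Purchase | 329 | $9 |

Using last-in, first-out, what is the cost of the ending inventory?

Oct 11, 347 sold [LIFO — newest first]: 313 @ $11 + 34 @ $7 = $3,681
Ending inventory: 84 @ $7 + 329 @ $9 = $3,549
Check: goods available $7,230 = COGS $3,681 + ending $3,549

Ending inventory = $3,549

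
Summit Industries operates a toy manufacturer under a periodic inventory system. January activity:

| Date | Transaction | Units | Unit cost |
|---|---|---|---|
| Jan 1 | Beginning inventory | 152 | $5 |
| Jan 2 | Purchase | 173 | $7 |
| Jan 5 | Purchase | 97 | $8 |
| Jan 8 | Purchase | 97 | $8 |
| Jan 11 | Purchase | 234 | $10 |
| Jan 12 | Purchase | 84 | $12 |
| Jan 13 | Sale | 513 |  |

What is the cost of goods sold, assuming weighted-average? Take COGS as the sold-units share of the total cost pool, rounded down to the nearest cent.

Jan 13, sell 513: 513/837 × $6,871.00 → $4,211.25
Ending inventory (cost pool remaining) = $2,659.75
Check: goods available $6,871.00 = COGS $4,211.25 + ending $2,659.75

COGS = $4,211.25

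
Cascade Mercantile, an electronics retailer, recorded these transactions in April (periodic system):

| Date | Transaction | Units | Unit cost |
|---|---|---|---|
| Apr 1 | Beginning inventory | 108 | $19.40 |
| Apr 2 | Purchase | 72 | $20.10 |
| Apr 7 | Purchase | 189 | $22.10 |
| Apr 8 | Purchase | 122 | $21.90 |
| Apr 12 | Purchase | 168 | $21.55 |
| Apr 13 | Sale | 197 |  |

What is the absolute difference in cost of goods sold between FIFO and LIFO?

$337.40

FIFO COGS: 108 @ $19.40 + 72 @ $20.10 + 17 @ $22.10 = $3,918.10
LIFO COGS: 168 @ $21.55 + 29 @ $21.90 = $4,255.50
Difference = |$3,918.10 − $4,255.50| = $337.40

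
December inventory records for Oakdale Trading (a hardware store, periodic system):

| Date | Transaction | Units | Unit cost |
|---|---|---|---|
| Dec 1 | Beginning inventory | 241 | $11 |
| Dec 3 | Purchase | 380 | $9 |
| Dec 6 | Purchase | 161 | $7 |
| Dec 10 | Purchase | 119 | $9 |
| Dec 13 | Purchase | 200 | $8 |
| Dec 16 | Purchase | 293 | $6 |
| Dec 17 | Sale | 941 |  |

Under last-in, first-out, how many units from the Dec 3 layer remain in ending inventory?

Dec 17, 941 sold [LIFO — newest first]: 293 @ $6 + 200 @ $8 + 119 @ $9 + 161 @ $7 + 168 @ $9 = $7,068
Ending inventory: 241 @ $11 + 212 @ $9 = $4,559

212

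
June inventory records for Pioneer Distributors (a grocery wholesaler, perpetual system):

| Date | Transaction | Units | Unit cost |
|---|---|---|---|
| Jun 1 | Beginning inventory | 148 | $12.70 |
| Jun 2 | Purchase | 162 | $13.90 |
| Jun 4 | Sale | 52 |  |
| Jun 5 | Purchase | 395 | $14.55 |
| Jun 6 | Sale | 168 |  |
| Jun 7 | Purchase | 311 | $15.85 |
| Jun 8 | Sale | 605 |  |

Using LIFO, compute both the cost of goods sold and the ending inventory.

COGS = $12,330.70; ending inventory = $2,477.30

Jun 4, 52 sold [LIFO — newest first]: 52 @ $13.90 = $722.80
Jun 6, 168 sold [LIFO — newest first]: 168 @ $14.55 = $2,444.40
Jun 8, 605 sold [LIFO — newest first]: 311 @ $15.85 + 227 @ $14.55 + 67 @ $13.90 = $9,163.50
Total COGS = $722.80 + $2,444.40 + $9,163.50 = $12,330.70
Ending inventory: 148 @ $12.70 + 43 @ $13.90 = $2,477.30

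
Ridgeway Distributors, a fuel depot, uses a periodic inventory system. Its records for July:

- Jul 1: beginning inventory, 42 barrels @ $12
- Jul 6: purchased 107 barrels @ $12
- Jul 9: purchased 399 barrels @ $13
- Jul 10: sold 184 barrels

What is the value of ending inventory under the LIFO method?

Ending inventory = $4,583

Jul 10, 184 sold [LIFO — newest first]: 184 @ $13 = $2,392
Ending inventory: 42 @ $12 + 107 @ $12 + 215 @ $13 = $4,583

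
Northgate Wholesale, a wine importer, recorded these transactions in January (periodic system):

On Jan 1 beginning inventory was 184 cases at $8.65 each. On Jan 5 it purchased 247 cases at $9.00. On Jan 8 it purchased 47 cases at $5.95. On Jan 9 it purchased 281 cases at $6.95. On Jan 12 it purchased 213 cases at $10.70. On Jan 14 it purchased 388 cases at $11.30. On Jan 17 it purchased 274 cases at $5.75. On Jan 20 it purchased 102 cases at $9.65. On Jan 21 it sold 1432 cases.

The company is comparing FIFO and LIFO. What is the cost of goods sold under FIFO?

FIFO COGS: 184 @ $8.65 + 247 @ $9.00 + 47 @ $5.95 + 281 @ $6.95 + 213 @ $10.70 + 388 @ $11.30 + 72 @ $5.75 = $13,124.70
LIFO COGS: 102 @ $9.65 + 274 @ $5.75 + 388 @ $11.30 + 213 @ $10.70 + 281 @ $6.95 + 47 @ $5.95 + 127 @ $9.00 = $12,598.90

COGS = $13,124.70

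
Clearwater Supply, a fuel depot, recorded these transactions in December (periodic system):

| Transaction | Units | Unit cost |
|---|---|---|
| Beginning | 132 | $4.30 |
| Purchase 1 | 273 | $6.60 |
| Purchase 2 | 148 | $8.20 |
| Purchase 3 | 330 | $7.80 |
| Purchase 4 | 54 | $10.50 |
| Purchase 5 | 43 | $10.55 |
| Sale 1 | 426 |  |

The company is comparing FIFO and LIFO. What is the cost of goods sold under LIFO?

COGS = $3,586.85

FIFO COGS: 132 @ $4.30 + 273 @ $6.60 + 21 @ $8.20 = $2,541.60
LIFO COGS: 43 @ $10.55 + 54 @ $10.50 + 329 @ $7.80 = $3,586.85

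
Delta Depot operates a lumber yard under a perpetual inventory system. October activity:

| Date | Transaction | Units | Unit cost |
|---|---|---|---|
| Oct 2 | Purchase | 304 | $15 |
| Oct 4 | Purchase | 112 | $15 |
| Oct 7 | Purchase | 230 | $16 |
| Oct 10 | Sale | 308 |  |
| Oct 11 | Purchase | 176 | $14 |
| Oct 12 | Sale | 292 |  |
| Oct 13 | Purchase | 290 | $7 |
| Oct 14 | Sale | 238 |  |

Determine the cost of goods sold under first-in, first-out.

COGS = $12,496

Oct 10, 308 sold [FIFO — oldest first]: 304 @ $15 + 4 @ $15 = $4,620
Oct 12, 292 sold [FIFO — oldest first]: 108 @ $15 + 184 @ $16 = $4,564
Oct 14, 238 sold [FIFO — oldest first]: 46 @ $16 + 176 @ $14 + 16 @ $7 = $3,312
Total COGS = $4,620 + $4,564 + $3,312 = $12,496
Ending inventory: 274 @ $7 = $1,918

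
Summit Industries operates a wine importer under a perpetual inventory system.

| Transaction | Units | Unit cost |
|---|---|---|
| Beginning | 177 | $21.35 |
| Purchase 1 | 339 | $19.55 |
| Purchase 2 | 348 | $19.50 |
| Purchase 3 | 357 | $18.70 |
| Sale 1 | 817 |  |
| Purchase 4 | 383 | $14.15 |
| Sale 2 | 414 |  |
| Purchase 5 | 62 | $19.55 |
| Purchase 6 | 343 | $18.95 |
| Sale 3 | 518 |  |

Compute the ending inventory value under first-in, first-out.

Ending inventory = $4,927.00

Sale 1 (817) [FIFO — oldest first]: 177 @ $21.35 + 339 @ $19.55 + 301 @ $19.50 = $16,275.90
Sale 2 (414) [FIFO — oldest first]: 47 @ $19.50 + 357 @ $18.70 + 10 @ $14.15 = $7,733.90
Sale 3 (518) [FIFO — oldest first]: 373 @ $14.15 + 62 @ $19.55 + 83 @ $18.95 = $8,062.90
Total COGS = $16,275.90 + $7,733.90 + $8,062.90 = $32,072.70
Ending inventory: 260 @ $18.95 = $4,927.00
Check: goods available $36,999.70 = COGS $32,072.70 + ending $4,927.00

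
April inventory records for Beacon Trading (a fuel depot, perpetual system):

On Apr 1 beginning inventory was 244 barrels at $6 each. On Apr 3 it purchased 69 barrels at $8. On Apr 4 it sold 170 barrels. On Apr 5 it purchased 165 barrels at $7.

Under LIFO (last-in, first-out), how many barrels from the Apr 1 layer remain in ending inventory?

Apr 4, 170 sold [LIFO — newest first]: 69 @ $8 + 101 @ $6 = $1,158
Ending inventory: 143 @ $6 + 165 @ $7 = $2,013

143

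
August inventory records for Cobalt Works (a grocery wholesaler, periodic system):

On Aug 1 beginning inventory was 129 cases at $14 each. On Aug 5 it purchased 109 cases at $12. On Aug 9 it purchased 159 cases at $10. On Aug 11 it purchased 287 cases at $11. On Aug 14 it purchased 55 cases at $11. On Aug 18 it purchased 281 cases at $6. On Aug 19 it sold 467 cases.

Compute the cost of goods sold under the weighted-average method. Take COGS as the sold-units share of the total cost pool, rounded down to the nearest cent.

Aug 19, sell 467: 467/1020 × $10,152.00 → $4,648.02
Ending inventory (cost pool remaining) = $5,503.98
Check: goods available $10,152.00 = COGS $4,648.02 + ending $5,503.98

COGS = $4,648.02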